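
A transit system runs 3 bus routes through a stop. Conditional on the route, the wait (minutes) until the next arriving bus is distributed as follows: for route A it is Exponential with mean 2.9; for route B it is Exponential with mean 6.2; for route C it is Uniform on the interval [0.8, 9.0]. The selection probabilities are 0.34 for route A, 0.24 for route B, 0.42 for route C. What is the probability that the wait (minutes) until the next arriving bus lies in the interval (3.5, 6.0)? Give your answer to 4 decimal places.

Conditional on each route, P(3.5 < X < 6.0): A: 0.172808; B: 0.188695; C: 0.304878.
By total probability, P(3.5 < X < 6.0) = 0.34·0.172808 + 0.24·0.188695 + 0.42·0.304878 = 0.23209.

0.2321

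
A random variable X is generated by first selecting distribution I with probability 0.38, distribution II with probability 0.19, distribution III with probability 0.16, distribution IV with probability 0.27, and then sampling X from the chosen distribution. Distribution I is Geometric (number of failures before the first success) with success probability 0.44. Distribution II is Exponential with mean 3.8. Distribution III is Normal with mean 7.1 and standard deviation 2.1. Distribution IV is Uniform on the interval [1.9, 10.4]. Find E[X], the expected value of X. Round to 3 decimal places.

4.002

Component means — I: 1.27273; II: 3.8; III: 7.1; IV: 6.15.
E[X] = 0.38·1.27273 + 0.19·3.8 + 0.16·7.1 + 0.27·6.15 = 4.00214.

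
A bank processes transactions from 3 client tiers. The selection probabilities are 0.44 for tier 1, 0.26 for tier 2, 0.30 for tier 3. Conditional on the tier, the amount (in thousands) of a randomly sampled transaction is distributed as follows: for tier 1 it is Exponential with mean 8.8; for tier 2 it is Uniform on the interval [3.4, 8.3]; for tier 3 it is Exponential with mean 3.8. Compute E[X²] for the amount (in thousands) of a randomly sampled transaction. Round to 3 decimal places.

For each component E[X²] = Var + (mean)², giving 1: 154.88; 2: 36.2233; 3: 28.88.
Overall E[X²] = 0.44·154.88 + 0.26·36.2233 + 0.3·28.88 = 86.2293.

86.229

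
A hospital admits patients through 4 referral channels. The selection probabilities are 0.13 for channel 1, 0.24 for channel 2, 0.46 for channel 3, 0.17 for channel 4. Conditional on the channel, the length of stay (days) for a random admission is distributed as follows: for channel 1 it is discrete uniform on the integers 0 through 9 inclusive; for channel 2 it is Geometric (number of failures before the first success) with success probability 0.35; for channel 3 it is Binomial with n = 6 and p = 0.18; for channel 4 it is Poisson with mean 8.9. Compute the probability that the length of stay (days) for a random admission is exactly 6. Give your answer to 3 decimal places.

0.035

Conditional on each channel, P(X = 6): 1: 0.1; 2: 0.0263966; 3: 3.40122e-05; 4: 0.0941427.
By total probability, P(X = 6) = 0.13·0.1 + 0.24·0.0263966 + 0.46·3.40122e-05 + 0.17·0.0941427 = 0.0353551.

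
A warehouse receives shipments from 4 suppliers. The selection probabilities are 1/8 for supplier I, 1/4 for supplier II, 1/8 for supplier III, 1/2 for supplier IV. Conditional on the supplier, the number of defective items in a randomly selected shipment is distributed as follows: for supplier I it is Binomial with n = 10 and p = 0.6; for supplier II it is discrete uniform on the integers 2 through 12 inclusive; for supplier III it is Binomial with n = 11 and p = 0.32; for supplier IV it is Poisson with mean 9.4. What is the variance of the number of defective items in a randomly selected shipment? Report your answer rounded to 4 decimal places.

Per component, I: μ=6, E[X²]=38.4; II: μ=7, E[X²]=59; III: μ=3.52, E[X²]=14.784; IV: μ=9.4, E[X²]=97.76.
E[X] = 0.125·6 + 0.25·7 + 0.125·3.52 + 0.5·9.4 = 7.64.
E[X²] = 0.125·38.4 + 0.25·59 + 0.125·14.784 + 0.5·97.76 = 70.278.
Var(X) = E[X²] − (E[X])² = 70.278 − 58.3696 = 11.9084.

11.9084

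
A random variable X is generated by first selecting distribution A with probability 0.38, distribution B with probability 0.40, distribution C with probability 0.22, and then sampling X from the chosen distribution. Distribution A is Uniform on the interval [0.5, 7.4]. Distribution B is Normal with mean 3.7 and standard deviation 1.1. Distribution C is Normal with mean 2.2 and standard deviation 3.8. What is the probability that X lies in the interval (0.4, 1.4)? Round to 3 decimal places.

Conditional on each component, P(0.4 < X < 1.4): A: 0.130435; B: 0.0169182; C: 0.0987659.
By total probability, P(0.4 < X < 1.4) = 0.38·0.130435 + 0.4·0.0169182 + 0.22·0.0987659 = 0.078061.

0.078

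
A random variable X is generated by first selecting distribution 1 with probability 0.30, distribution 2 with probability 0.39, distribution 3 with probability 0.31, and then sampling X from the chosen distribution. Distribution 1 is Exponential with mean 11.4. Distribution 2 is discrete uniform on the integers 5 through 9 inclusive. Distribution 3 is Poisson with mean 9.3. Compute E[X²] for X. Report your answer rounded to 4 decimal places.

For each component E[X²] = Var + (mean)², giving 1: 259.92; 2: 51; 3: 95.79.
Overall E[X²] = 0.3·259.92 + 0.39·51 + 0.31·95.79 = 127.561.

127.5609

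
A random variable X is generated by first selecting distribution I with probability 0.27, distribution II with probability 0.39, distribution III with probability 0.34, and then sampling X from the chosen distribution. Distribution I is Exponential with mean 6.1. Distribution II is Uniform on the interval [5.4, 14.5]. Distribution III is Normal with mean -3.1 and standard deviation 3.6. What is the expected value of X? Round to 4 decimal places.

Component means — I: 6.1; II: 9.95; III: -3.1.
E[X] = 0.27·6.1 + 0.39·9.95 + 0.34·-3.1 = 4.4735.

4.4735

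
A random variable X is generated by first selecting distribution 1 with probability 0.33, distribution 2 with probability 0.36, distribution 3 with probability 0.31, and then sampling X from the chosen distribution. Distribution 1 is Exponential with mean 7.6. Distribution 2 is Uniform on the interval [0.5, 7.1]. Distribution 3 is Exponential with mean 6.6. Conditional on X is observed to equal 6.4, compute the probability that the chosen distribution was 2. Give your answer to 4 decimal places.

Likelihoods f(6.4 | ·): 1: 0.0566846; 2: 0.151515; 3: 0.0574542.
Posterior ∝ prior × likelihood. Numerator for 2: 0.36·0.151515 = 0.0545455.
Normalizing constant: 0.33·0.0566846 + 0.36·0.151515 + 0.31·0.0574542 = 0.0910622.
P(2 | observation) = 0.0545455 / 0.0910622 = 0.598991.

0.5990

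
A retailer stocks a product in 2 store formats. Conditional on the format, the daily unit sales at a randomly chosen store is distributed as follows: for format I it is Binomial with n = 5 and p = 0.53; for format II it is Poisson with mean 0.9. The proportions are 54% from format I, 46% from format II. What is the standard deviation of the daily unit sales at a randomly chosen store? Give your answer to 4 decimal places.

1.3592

Per component, I: μ=2.65, E[X²]=8.268; II: μ=0.9, E[X²]=1.71.
E[X] = 0.54·2.65 + 0.46·0.9 = 1.845.
E[X²] = 0.54·8.268 + 0.46·1.71 = 5.25132.
Var(X) = E[X²] − (E[X])² = 5.25132 − 3.40403 = 1.8473.
SD(X) = √1.8473 = 1.35915.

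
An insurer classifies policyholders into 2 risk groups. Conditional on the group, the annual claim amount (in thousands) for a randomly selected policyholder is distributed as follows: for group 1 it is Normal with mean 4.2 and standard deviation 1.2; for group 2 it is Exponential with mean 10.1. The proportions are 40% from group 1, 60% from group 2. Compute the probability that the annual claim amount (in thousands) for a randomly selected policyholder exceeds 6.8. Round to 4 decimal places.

0.3121

Conditional on each group, P(X > 6.8): 1: 0.0151301; 2: 0.510039.
By total probability, P(X > 6.8) = 0.4·0.0151301 + 0.6·0.510039 = 0.312076.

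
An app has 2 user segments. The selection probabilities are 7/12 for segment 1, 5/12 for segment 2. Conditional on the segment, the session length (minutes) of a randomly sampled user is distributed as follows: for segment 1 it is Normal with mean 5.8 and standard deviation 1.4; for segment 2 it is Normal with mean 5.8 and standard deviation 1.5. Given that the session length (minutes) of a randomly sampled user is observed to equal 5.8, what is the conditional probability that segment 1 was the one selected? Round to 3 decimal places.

0.600

Likelihoods f(5.8 | ·): 1: 0.284959; 2: 0.265962.
Posterior ∝ prior × likelihood. Numerator for 1: 0.583333·0.284959 = 0.166226.
Normalizing constant: 0.583333·0.284959 + 0.416667·0.265962 = 0.277043.
P(1 | observation) = 0.166226 / 0.277043 = 0.6.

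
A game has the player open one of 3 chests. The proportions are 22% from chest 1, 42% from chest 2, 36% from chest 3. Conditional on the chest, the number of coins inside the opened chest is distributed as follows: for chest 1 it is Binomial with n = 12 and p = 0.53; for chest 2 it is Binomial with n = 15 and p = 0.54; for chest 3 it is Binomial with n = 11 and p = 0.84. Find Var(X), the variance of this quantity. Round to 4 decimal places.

3.8879

Per component, 1: μ=6.36, E[X²]=43.4388; 2: μ=8.1, E[X²]=69.336; 3: μ=9.24, E[X²]=86.856.
E[X] = 0.22·6.36 + 0.42·8.1 + 0.36·9.24 = 8.1276.
E[X²] = 0.22·43.4388 + 0.42·69.336 + 0.36·86.856 = 69.9458.
Var(X) = E[X²] − (E[X])² = 69.9458 − 66.0579 = 3.88793.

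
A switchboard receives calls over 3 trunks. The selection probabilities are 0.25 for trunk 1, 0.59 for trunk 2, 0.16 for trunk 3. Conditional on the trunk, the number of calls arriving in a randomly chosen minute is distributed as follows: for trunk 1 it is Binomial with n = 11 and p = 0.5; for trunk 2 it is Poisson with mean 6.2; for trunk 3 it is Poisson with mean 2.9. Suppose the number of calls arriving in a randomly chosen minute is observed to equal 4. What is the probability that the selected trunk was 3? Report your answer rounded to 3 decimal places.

0.185

Likelihoods P(X=4 | ·): 1: 0.161133; 2: 0.124948; 3: 0.162154.
Posterior ∝ prior × likelihood. Numerator for 3: 0.16·0.162154 = 0.0259446.
Normalizing constant: 0.25·0.161133 + 0.59·0.124948 + 0.16·0.162154 = 0.139947.
P(3 | observation) = 0.0259446 / 0.139947 = 0.185388.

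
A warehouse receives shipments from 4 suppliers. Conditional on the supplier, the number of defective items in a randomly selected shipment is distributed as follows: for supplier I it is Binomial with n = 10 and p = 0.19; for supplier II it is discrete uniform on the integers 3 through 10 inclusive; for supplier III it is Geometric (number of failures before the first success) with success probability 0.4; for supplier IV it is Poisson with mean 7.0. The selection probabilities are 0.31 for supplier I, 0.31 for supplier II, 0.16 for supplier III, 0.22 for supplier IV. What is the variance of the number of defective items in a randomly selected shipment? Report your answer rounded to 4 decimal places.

Per component, I: μ=1.9, E[X²]=5.149; II: μ=6.5, E[X²]=47.5; III: μ=1.5, E[X²]=6; IV: μ=7, E[X²]=56.
E[X] = 0.31·1.9 + 0.31·6.5 + 0.16·1.5 + 0.22·7 = 4.384.
E[X²] = 0.31·5.149 + 0.31·47.5 + 0.16·6 + 0.22·56 = 29.6012.
Var(X) = E[X²] − (E[X])² = 29.6012 − 19.2195 = 10.3817.

10.3817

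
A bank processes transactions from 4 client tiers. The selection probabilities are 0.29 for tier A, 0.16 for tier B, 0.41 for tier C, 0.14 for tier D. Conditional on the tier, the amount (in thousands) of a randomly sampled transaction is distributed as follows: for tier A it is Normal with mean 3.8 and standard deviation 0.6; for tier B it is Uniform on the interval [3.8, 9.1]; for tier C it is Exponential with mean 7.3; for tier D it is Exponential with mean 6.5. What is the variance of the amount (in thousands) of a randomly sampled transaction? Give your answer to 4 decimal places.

Per component, A: μ=3.8, E[X²]=14.8; B: μ=6.45, E[X²]=43.9433; C: μ=7.3, E[X²]=106.58; D: μ=6.5, E[X²]=84.5.
E[X] = 0.29·3.8 + 0.16·6.45 + 0.41·7.3 + 0.14·6.5 = 6.037.
E[X²] = 0.29·14.8 + 0.16·43.9433 + 0.41·106.58 + 0.14·84.5 = 66.8507.
Var(X) = E[X²] − (E[X])² = 66.8507 − 36.4454 = 30.4054.

30.4054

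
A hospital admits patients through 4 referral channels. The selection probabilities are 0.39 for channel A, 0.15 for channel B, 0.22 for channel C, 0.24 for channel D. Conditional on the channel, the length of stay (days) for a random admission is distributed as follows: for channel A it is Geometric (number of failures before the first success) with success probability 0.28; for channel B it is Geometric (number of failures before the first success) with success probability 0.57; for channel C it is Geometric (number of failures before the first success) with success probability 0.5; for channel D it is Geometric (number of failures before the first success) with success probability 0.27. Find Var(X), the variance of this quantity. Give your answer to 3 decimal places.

7.322

Per component, A: μ=2.57143, E[X²]=15.7959; B: μ=0.754386, E[X²]=1.89258; C: μ=1, E[X²]=3; D: μ=2.7037, E[X²]=17.3237.
E[X] = 0.39·2.57143 + 0.15·0.754386 + 0.22·1 + 0.24·2.7037 = 1.9849.
E[X²] = 0.39·15.7959 + 0.15·1.89258 + 0.22·3 + 0.24·17.3237 = 11.262.
Var(X) = E[X²] − (E[X])² = 11.262 − 3.93984 = 7.32215.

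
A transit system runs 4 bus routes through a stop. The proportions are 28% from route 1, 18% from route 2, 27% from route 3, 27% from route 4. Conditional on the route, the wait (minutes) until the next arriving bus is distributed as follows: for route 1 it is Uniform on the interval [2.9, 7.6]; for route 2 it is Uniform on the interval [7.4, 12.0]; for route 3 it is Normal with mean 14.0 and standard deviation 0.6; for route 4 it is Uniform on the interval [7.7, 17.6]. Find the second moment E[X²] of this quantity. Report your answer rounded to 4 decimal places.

123.9150

For each component E[X²] = Var + (mean)², giving 1: 29.4033; 2: 95.8533; 3: 196.36; 4: 168.19.
Overall E[X²] = 0.28·29.4033 + 0.18·95.8533 + 0.27·196.36 + 0.27·168.19 = 123.915.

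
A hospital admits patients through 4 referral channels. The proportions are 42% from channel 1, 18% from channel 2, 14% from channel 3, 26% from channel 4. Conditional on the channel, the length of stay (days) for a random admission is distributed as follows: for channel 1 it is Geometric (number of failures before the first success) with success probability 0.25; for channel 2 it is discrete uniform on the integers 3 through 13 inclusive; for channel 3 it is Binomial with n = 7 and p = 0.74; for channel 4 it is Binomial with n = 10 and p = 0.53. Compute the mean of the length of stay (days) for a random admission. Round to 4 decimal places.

4.8032

Component means — 1: 3; 2: 8; 3: 5.18; 4: 5.3.
E[X] = 0.42·3 + 0.18·8 + 0.14·5.18 + 0.26·5.3 = 4.8032.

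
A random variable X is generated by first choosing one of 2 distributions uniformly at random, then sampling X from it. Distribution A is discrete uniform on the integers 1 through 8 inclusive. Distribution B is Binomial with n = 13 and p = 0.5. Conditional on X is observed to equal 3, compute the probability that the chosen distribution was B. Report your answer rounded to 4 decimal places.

0.2183

Likelihoods P(X=3 | ·): A: 0.125; B: 0.0349121.
Posterior ∝ prior × likelihood. Numerator for B: 0.5·0.0349121 = 0.0174561.
Normalizing constant: 0.5·0.125 + 0.5·0.0349121 = 0.0799561.
P(B | observation) = 0.0174561 / 0.0799561 = 0.218321.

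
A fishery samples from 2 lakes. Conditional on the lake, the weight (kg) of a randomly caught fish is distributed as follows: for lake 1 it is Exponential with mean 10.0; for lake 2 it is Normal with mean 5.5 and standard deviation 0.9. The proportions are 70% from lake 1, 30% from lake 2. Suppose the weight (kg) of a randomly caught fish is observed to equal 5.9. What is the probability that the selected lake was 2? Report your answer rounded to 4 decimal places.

Likelihoods f(5.9 | ·): 1: 0.0554327; 2: 0.401582.
Posterior ∝ prior × likelihood. Numerator for 2: 0.3·0.401582 = 0.120475.
Normalizing constant: 0.7·0.0554327 + 0.3·0.401582 = 0.159278.
P(2 | observation) = 0.120475 / 0.159278 = 0.756382.

0.7564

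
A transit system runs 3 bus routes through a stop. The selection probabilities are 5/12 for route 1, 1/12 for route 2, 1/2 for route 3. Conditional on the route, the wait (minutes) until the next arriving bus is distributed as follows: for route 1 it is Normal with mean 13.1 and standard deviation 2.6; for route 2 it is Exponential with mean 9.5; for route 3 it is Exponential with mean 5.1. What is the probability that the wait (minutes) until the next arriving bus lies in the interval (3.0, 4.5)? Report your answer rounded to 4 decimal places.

Conditional on each route, P(3.0 < X < 4.5): 1: 0.000419095; 2: 0.106509; 3: 0.141498.
By total probability, P(3.0 < X < 4.5) = 0.416667·0.000419095 + 0.0833333·0.106509 + 0.5·0.141498 = 0.0797995.

0.0798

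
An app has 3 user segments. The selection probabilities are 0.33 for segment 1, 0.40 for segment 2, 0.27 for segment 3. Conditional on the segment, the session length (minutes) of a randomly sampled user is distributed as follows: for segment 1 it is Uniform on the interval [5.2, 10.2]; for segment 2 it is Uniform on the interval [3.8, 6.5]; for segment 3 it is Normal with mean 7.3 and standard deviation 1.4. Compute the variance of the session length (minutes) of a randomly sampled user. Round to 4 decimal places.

2.8315

Per component, 1: μ=7.7, E[X²]=61.3733; 2: μ=5.15, E[X²]=27.13; 3: μ=7.3, E[X²]=55.25.
E[X] = 0.33·7.7 + 0.4·5.15 + 0.27·7.3 = 6.572.
E[X²] = 0.33·61.3733 + 0.4·27.13 + 0.27·55.25 = 46.0227.
Var(X) = E[X²] − (E[X])² = 46.0227 − 43.1912 = 2.83152.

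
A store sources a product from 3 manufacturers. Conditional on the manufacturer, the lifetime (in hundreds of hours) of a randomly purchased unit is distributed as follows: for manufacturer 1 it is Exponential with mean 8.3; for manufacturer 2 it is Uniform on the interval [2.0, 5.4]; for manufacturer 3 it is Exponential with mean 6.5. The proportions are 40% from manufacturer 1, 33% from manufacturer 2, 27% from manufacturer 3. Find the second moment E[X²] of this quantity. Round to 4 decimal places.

For each component E[X²] = Var + (mean)², giving 1: 137.78; 2: 14.6533; 3: 84.5.
Overall E[X²] = 0.4·137.78 + 0.33·14.6533 + 0.27·84.5 = 82.7626.

82.7626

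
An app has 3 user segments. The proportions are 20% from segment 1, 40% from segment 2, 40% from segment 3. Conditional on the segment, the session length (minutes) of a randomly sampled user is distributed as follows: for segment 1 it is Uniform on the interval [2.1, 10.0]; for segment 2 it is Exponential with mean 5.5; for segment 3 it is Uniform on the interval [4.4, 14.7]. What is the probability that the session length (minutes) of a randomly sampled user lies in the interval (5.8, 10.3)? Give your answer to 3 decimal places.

Conditional on each segment, P(5.8 < X < 10.3): 1: 0.531646; 2: 0.194647; 3: 0.436893.
By total probability, P(5.8 < X < 10.3) = 0.2·0.531646 + 0.4·0.194647 + 0.4·0.436893 = 0.358945.

0.359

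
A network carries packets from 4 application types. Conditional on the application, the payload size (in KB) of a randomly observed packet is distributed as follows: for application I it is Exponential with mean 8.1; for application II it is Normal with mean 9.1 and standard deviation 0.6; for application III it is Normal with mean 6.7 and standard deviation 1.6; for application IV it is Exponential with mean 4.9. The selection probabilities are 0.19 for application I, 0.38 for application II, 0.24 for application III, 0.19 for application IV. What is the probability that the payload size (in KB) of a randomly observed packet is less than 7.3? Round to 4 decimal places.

0.4156

Conditional on each application, P(X < 7.3): I: 0.593932; II: 0.0013499; III: 0.64617; IV: 0.774581.
By total probability, P(X < 7.3) = 0.19·0.593932 + 0.38·0.0013499 + 0.24·0.64617 + 0.19·0.774581 = 0.415611.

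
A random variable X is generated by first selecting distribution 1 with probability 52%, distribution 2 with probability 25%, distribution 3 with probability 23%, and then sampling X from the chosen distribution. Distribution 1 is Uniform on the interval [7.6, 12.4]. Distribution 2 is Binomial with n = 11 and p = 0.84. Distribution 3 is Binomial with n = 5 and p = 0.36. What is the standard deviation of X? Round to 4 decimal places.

Per component, 1: μ=10, E[X²]=101.92; 2: μ=9.24, E[X²]=86.856; 3: μ=1.8, E[X²]=4.392.
E[X] = 0.52·10 + 0.25·9.24 + 0.23·1.8 = 7.924.
E[X²] = 0.52·101.92 + 0.25·86.856 + 0.23·4.392 = 75.7226.
Var(X) = E[X²] − (E[X])² = 75.7226 − 62.7898 = 12.9328.
SD(X) = √12.9328 = 3.59622.

3.5962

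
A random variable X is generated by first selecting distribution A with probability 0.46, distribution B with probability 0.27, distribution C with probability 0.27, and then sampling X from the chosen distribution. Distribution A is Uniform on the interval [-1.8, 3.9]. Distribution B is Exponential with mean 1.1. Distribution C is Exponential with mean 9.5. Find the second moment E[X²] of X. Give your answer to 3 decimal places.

For each component E[X²] = Var + (mean)², giving A: 3.81; B: 2.42; C: 180.5.
Overall E[X²] = 0.46·3.81 + 0.27·2.42 + 0.27·180.5 = 51.141.

51.141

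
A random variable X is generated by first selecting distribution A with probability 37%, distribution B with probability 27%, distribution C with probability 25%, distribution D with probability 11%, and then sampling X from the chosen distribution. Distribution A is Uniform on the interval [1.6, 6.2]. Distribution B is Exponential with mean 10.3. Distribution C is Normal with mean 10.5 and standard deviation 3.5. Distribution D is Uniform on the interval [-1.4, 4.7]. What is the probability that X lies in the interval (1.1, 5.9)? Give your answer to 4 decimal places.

0.5239

Conditional on each component, P(1.1 < X < 5.9): A: 0.934783; B: 0.334773; C: 0.0907563; D: 0.590164.
By total probability, P(1.1 < X < 5.9) = 0.37·0.934783 + 0.27·0.334773 + 0.25·0.0907563 + 0.11·0.590164 = 0.523866.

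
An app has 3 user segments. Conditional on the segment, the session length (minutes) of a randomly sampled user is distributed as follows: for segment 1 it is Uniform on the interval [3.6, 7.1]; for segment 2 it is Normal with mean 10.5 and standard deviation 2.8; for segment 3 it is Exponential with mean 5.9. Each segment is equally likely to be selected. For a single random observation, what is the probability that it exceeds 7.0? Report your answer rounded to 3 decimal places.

Conditional on each segment, P(X > 7.0): 1: 0.0285714; 2: 0.89435; 3: 0.305306.
By total probability, P(X > 7.0) = 0.333333·0.0285714 + 0.333333·0.89435 + 0.333333·0.305306 = 0.409409.

0.409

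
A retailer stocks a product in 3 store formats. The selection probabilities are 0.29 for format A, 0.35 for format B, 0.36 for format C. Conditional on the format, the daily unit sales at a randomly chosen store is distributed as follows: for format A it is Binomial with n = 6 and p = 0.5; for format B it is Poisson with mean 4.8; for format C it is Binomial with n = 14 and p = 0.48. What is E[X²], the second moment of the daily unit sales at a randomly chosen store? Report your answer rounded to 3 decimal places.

30.304

For each component E[X²] = Var + (mean)², giving A: 10.5; B: 27.84; C: 48.6528.
Overall E[X²] = 0.29·10.5 + 0.35·27.84 + 0.36·48.6528 = 30.304.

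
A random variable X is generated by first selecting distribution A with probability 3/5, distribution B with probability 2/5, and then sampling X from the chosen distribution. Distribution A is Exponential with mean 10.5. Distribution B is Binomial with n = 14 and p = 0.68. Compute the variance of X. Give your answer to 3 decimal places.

Per component, A: μ=10.5, E[X²]=220.5; B: μ=9.52, E[X²]=93.6768.
E[X] = 0.6·10.5 + 0.4·9.52 = 10.108.
E[X²] = 0.6·220.5 + 0.4·93.6768 = 169.771.
Var(X) = E[X²] − (E[X])² = 169.771 − 102.172 = 67.5991.

67.599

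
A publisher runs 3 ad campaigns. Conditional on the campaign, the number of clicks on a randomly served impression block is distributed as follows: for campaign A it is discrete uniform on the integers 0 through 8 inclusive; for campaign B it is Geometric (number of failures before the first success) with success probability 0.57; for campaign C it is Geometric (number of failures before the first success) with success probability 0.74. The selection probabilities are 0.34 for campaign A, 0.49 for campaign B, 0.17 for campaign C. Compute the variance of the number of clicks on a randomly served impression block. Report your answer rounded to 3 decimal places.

5.534

Per component, A: μ=4, E[X²]=22.6667; B: μ=0.754386, E[X²]=1.89258; C: μ=0.351351, E[X²]=0.598247.
E[X] = 0.34·4 + 0.49·0.754386 + 0.17·0.351351 = 1.78938.
E[X²] = 0.34·22.6667 + 0.49·1.89258 + 0.17·0.598247 = 8.73573.
Var(X) = E[X²] − (E[X])² = 8.73573 − 3.20188 = 5.53386.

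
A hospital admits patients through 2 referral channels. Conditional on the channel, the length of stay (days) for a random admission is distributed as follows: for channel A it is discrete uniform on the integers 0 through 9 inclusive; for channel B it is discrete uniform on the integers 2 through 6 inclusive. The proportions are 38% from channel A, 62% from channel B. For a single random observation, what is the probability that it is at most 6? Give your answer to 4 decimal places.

0.8860

Conditional on each channel, P(X ≤ 6): A: 0.7; B: 1.
By total probability, P(X ≤ 6) = 0.38·0.7 + 0.62·1 = 0.886.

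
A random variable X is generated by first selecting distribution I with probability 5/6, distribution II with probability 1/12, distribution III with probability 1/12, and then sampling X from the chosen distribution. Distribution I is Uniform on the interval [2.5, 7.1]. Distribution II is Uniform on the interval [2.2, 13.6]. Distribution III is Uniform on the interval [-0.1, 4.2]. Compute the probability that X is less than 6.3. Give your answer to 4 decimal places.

0.8017

Conditional on each component, P(X < 6.3): I: 0.826087; II: 0.359649; III: 1.
By total probability, P(X < 6.3) = 0.833333·0.826087 + 0.0833333·0.359649 + 0.0833333·1 = 0.80171.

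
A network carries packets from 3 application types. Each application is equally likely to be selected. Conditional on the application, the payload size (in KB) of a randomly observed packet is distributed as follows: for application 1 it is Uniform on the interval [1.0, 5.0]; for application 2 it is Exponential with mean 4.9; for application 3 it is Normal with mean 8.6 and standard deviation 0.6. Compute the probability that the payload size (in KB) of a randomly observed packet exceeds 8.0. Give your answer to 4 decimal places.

0.3456

Conditional on each application, P(X > 8.0): 1: 0; 2: 0.19541; 3: 0.841345.
By total probability, P(X > 8.0) = 0.333333·0 + 0.333333·0.19541 + 0.333333·0.841345 = 0.345585.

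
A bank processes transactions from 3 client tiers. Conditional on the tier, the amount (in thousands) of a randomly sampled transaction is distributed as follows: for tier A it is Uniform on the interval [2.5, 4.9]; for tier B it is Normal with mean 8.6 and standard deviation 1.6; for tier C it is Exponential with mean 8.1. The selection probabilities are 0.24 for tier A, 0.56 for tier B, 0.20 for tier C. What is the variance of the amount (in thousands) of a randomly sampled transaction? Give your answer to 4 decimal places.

Per component, A: μ=3.7, E[X²]=14.17; B: μ=8.6, E[X²]=76.52; C: μ=8.1, E[X²]=131.22.
E[X] = 0.24·3.7 + 0.56·8.6 + 0.2·8.1 = 7.324.
E[X²] = 0.24·14.17 + 0.56·76.52 + 0.2·131.22 = 72.496.
Var(X) = E[X²] − (E[X])² = 72.496 − 53.641 = 18.855.

18.8550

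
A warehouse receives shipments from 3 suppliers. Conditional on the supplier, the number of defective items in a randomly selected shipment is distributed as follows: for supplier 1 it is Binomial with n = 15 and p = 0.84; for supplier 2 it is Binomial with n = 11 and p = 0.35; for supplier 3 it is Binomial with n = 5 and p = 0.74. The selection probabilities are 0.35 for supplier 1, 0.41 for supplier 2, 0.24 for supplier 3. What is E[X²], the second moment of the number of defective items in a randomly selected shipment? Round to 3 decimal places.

For each component E[X²] = Var + (mean)², giving 1: 160.776; 2: 17.325; 3: 14.652.
Overall E[X²] = 0.35·160.776 + 0.41·17.325 + 0.24·14.652 = 66.8913.

66.891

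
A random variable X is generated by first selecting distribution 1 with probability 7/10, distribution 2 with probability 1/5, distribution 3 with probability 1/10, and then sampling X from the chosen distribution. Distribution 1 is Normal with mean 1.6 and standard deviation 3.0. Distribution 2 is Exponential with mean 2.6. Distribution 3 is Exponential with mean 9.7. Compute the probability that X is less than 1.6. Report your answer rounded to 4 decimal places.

Conditional on each component, P(X < 1.6): 1: 0.5; 2: 0.459567; 3: 0.152063.
By total probability, P(X < 1.6) = 0.7·0.5 + 0.2·0.459567 + 0.1·0.152063 = 0.45712.

0.4571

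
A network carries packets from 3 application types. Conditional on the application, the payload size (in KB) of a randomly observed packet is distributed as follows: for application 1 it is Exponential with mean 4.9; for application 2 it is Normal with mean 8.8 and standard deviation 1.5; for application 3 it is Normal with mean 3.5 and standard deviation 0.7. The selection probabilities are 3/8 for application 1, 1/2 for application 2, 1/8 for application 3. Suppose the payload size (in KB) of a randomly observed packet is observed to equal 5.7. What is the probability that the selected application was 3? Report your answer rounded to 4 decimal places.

0.0127

Likelihoods f(5.7 | ·): 1: 0.0637682; 2: 0.031431; 3: 0.00408253.
Posterior ∝ prior × likelihood. Numerator for 3: 0.125·0.00408253 = 0.000510316.
Normalizing constant: 0.375·0.0637682 + 0.5·0.031431 + 0.125·0.00408253 = 0.0401389.
P(3 | observation) = 0.000510316 / 0.0401389 = 0.0127137.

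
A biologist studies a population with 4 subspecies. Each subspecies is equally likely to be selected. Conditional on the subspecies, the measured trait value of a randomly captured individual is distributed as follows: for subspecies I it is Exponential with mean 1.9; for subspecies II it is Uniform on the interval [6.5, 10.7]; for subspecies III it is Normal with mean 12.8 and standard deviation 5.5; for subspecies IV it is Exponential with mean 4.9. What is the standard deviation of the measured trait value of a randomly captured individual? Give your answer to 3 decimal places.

Per component, I: μ=1.9, E[X²]=7.22; II: μ=8.6, E[X²]=75.43; III: μ=12.8, E[X²]=194.09; IV: μ=4.9, E[X²]=48.02.
E[X] = 0.25·1.9 + 0.25·8.6 + 0.25·12.8 + 0.25·4.9 = 7.05.
E[X²] = 0.25·7.22 + 0.25·75.43 + 0.25·194.09 + 0.25·48.02 = 81.19.
Var(X) = E[X²] − (E[X])² = 81.19 − 49.7025 = 31.4875.
SD(X) = √31.4875 = 5.61137.

5.611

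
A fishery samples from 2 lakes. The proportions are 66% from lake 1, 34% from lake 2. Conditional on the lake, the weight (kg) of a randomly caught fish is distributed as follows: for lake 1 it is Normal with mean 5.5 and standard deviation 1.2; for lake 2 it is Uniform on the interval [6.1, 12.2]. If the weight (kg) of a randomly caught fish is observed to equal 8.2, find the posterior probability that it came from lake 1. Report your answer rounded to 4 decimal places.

0.2385

Likelihoods f(8.2 | ·): 1: 0.0264497; 2: 0.163934.
Posterior ∝ prior × likelihood. Numerator for 1: 0.66·0.0264497 = 0.0174568.
Normalizing constant: 0.66·0.0264497 + 0.34·0.163934 = 0.0731945.
P(1 | observation) = 0.0174568 / 0.0731945 = 0.238499.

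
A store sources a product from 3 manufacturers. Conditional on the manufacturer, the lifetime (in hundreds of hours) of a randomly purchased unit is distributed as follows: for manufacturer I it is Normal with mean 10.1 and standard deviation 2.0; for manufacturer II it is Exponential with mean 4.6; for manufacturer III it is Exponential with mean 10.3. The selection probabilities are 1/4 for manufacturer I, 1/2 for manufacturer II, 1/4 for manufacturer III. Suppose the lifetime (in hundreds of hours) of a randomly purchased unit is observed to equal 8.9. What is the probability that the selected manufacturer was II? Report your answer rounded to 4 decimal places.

Likelihoods f(8.9 | ·): I: 0.166612; II: 0.0314034; III: 0.0409165.
Posterior ∝ prior × likelihood. Numerator for II: 0.5·0.0314034 = 0.0157017.
Normalizing constant: 0.25·0.166612 + 0.5·0.0314034 + 0.25·0.0409165 = 0.0675839.
P(II | observation) = 0.0157017 / 0.0675839 = 0.232329.

0.2323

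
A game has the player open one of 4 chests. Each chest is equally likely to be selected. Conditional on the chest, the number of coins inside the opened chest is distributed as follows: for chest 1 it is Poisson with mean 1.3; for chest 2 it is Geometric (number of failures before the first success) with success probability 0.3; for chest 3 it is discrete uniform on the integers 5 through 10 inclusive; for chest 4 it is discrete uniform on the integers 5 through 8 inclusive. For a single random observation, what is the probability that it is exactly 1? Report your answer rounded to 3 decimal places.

Conditional on each chest, P(X = 1): 1: 0.354291; 2: 0.21; 3: 0; 4: 0.
By total probability, P(X = 1) = 0.25·0.354291 + 0.25·0.21 + 0.25·0 + 0.25·0 = 0.141073.

0.141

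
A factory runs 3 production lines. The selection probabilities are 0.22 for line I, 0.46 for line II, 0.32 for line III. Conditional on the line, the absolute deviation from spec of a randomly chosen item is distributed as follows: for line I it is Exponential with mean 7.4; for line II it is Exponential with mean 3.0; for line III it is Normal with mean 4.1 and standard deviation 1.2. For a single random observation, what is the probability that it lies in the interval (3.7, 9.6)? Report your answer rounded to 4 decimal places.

0.3904

Conditional on each line, P(3.7 < X < 9.6): I: 0.333261; II: 0.250558; III: 0.630556.
By total probability, P(3.7 < X < 9.6) = 0.22·0.333261 + 0.46·0.250558 + 0.32·0.630556 = 0.390352.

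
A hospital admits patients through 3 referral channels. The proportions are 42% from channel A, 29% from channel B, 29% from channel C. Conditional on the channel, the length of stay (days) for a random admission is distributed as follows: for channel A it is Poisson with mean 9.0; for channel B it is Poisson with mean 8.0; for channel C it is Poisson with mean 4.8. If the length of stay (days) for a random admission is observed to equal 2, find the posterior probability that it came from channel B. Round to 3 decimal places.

0.095

Likelihoods P(X=2 | ·): A: 0.0049981; B: 0.0107348; C: 0.0948067.
Posterior ∝ prior × likelihood. Numerator for B: 0.29·0.0107348 = 0.00311309.
Normalizing constant: 0.42·0.0049981 + 0.29·0.0107348 + 0.29·0.0948067 = 0.0327062.
P(B | observation) = 0.00311309 / 0.0327062 = 0.0951835.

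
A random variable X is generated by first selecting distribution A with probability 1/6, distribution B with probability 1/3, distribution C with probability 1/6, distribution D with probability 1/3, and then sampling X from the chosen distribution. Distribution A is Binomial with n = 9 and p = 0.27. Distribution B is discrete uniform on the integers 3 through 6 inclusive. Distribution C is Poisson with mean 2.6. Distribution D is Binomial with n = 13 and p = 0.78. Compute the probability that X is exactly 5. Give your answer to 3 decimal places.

0.105

Conditional on each component, P(X = 5): A: 0.0513429; B: 0.25; C: 0.0735394; D: 0.00203907.
By total probability, P(X = 5) = 0.166667·0.0513429 + 0.333333·0.25 + 0.166667·0.0735394 + 0.333333·0.00203907 = 0.104827.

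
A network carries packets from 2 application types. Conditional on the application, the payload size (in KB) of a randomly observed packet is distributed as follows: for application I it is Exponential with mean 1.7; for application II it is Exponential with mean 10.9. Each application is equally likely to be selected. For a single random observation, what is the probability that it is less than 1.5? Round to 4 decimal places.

Conditional on each application, P(X < 1.5): I: 0.586192; II: 0.128566.
By total probability, P(X < 1.5) = 0.5·0.586192 + 0.5·0.128566 = 0.357379.

0.3574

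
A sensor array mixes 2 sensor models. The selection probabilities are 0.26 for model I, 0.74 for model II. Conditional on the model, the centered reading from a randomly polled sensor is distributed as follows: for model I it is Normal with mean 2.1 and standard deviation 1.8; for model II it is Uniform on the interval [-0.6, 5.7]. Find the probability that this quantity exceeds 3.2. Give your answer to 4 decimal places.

0.3640

Conditional on each model, P(X > 3.2): I: 0.270563; II: 0.396825.
By total probability, P(X > 3.2) = 0.26·0.270563 + 0.74·0.396825 = 0.363997.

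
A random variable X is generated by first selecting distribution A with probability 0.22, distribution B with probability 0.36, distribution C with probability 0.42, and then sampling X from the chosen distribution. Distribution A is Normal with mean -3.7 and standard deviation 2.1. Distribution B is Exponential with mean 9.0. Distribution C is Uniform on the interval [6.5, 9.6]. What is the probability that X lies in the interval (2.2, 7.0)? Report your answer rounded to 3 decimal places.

0.185

Conditional on each component, P(2.2 < X < 7.0): A: 0.00248057; B: 0.323714; C: 0.16129.
By total probability, P(2.2 < X < 7.0) = 0.22·0.00248057 + 0.36·0.323714 + 0.42·0.16129 = 0.184825.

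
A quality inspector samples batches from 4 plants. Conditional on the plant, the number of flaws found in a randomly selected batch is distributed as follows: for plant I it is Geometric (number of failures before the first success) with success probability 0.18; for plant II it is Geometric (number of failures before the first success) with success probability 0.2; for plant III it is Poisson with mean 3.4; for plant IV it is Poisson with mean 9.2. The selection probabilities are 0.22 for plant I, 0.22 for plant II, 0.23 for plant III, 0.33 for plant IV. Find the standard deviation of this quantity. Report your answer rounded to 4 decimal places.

4.4687

Per component, I: μ=4.55556, E[X²]=46.0617; II: μ=4, E[X²]=36; III: μ=3.4, E[X²]=14.96; IV: μ=9.2, E[X²]=93.84.
E[X] = 0.22·4.55556 + 0.22·4 + 0.23·3.4 + 0.33·9.2 = 5.70022.
E[X²] = 0.22·46.0617 + 0.22·36 + 0.23·14.96 + 0.33·93.84 = 52.4616.
Var(X) = E[X²] − (E[X])² = 52.4616 − 32.4925 = 19.969.
SD(X) = √19.969 = 4.46867.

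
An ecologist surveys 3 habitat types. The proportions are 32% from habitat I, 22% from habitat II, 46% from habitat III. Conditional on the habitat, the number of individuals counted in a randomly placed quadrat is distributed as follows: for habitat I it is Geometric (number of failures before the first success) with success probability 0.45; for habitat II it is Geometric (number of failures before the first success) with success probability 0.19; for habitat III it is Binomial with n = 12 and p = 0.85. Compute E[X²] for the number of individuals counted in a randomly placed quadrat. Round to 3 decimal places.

For each component E[X²] = Var + (mean)², giving I: 4.20988; II: 40.6122; III: 105.57.
Overall E[X²] = 0.32·4.20988 + 0.22·40.6122 + 0.46·105.57 = 58.844.

58.844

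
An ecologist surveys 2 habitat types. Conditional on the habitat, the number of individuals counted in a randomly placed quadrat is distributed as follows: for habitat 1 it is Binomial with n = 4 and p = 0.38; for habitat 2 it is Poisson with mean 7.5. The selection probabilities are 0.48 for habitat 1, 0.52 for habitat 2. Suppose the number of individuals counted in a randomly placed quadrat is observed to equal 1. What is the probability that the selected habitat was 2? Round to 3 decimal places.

Likelihoods P(X=1 | ·): 1: 0.362259; 2: 0.00414813.
Posterior ∝ prior × likelihood. Numerator for 2: 0.52·0.00414813 = 0.00215703.
Normalizing constant: 0.48·0.362259 + 0.52·0.00414813 = 0.176041.
P(2 | observation) = 0.00215703 / 0.176041 = 0.012253.

0.012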